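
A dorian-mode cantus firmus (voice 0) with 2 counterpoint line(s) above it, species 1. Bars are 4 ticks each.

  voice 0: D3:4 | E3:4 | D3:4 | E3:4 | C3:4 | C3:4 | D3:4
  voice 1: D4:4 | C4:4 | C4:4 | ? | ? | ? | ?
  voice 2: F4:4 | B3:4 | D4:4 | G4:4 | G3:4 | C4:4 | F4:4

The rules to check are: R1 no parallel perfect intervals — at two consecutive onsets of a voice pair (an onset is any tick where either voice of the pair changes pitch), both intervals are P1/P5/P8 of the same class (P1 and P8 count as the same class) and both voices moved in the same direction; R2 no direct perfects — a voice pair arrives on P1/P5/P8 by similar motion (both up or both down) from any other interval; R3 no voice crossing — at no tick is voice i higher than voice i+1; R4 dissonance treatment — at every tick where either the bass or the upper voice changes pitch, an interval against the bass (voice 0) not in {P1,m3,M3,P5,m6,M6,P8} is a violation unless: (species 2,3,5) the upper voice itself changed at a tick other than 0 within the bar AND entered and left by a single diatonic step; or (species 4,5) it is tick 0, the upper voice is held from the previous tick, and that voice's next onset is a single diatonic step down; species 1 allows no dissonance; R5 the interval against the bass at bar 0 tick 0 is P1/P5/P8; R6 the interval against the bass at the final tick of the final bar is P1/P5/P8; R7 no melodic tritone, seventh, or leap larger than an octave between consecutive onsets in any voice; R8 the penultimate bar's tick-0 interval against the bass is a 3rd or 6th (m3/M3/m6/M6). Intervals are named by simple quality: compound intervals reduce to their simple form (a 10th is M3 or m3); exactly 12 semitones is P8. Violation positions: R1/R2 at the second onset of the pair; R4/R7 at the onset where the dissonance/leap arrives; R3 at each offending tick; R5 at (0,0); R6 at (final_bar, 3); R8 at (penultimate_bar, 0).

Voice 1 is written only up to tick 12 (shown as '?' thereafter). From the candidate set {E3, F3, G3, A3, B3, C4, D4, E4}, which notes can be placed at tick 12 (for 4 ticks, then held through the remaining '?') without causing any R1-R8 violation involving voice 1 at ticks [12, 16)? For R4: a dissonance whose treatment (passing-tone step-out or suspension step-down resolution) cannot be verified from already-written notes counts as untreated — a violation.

{B3, C4, E3, G3}

E3: legal
F3: violates R4
G3: legal
A3: violates R4
B3: legal
C4: legal
D4: violates R4
E4: violates R2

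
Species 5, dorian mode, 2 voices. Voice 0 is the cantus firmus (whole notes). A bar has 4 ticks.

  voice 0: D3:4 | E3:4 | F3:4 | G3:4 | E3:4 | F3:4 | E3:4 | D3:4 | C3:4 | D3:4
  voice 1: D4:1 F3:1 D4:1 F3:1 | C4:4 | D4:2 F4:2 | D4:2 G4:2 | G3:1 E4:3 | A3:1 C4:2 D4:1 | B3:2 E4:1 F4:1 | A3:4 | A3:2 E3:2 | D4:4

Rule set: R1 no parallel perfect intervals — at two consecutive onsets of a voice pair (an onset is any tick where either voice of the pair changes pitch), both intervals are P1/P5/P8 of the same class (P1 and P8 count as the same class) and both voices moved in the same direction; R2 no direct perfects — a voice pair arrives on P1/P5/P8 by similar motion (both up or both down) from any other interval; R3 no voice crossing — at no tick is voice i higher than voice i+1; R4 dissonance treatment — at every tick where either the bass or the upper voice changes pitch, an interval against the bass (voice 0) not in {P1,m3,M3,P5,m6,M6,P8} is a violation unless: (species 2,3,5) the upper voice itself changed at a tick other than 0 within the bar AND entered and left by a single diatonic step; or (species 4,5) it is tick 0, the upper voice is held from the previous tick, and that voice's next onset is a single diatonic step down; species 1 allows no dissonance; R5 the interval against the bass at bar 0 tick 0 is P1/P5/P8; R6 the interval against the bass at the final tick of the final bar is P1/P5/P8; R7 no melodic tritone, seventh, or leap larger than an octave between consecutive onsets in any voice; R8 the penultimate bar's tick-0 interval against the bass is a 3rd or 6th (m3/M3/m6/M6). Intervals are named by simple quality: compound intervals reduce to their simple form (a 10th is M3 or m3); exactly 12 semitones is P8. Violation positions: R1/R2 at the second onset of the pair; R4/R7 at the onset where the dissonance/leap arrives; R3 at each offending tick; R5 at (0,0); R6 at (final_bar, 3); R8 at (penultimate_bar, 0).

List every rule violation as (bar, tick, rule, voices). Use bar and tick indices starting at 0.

(6, 0, R2, (0, 1))
(6, 3, R4, (0, 1))
(7, 0, R2, (0, 1))
(9, 0, R2, (0, 1))
(9, 0, R7, (1,))

bar 0: v0=D3 v1=D4 downbeat P8
bar 1: v0=E3 v1=C4 downbeat m6
bar 2: v0=F3 v1=D4 downbeat M6
bar 3: v0=G3 v1=D4 downbeat P5
bar 4: v0=E3 v1=G3 downbeat m3
bar 5: v0=F3 v1=A3 downbeat M3
bar 6: v0=E3 v1=B3 downbeat P5
bar 7: v0=D3 v1=A3 downbeat P5
bar 8: v0=C3 v1=A3 downbeat M6
bar 9: v0=D3 v1=D4 downbeat P8
  -> R2 @ bar 6 tick 0 v(0, 1): F3/D4 M6 -> E3/B3 P5 similar
  -> R4 @ bar 6 tick 3 v(0, 1): E3/F4 m2 untreated
  -> R2 @ bar 7 tick 0 v(0, 1): E3/F4 m2 -> D3/A3 P5 similar
  -> R2 @ bar 9 tick 0 v(0, 1): C3/E3 M3 -> D3/D4 P8 similar
  -> R7 @ bar 9 tick 0 v(1,): E3->D4 leap 10st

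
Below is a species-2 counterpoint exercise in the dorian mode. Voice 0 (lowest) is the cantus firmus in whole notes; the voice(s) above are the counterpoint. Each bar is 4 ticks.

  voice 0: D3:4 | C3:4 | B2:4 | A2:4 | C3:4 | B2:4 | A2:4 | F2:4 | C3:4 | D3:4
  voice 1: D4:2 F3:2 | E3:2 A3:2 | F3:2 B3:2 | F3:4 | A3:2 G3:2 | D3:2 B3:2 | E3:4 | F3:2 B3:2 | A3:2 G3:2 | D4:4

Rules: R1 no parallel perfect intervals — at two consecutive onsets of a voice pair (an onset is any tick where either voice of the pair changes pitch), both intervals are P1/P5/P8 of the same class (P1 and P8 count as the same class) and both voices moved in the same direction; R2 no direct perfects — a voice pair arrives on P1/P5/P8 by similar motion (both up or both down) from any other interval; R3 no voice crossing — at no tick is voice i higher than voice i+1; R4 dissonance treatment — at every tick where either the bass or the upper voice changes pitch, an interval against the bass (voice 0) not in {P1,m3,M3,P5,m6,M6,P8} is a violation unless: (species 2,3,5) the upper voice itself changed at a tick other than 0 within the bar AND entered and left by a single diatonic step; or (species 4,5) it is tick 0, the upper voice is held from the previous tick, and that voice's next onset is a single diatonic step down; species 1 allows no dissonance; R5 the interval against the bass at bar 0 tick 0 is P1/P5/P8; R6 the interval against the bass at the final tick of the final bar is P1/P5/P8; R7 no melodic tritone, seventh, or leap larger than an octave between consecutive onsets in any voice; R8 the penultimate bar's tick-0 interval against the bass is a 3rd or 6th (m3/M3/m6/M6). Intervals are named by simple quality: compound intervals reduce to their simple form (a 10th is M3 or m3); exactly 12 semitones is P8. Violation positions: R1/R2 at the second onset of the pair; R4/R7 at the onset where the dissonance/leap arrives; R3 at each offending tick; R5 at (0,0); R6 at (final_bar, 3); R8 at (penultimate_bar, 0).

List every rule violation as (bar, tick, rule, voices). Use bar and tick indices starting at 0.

(2, 0, R4, (0, 1))
(2, 2, R7, (1,))
(3, 0, R7, (1,))
(6, 0, R2, (0, 1))
(7, 2, R4, (0, 1))
(7, 2, R7, (1,))
(9, 0, R2, (0, 1))

bar 0: v0=D3 v1=D4 downbeat P8
bar 1: v0=C3 v1=E3 downbeat M3
bar 2: v0=B2 v1=F3 downbeat TT
bar 3: v0=A2 v1=F3 downbeat m6
bar 4: v0=C3 v1=A3 downbeat M6
bar 5: v0=B2 v1=D3 downbeat m3
bar 6: v0=A2 v1=E3 downbeat P5
bar 7: v0=F2 v1=F3 downbeat P8
bar 8: v0=C3 v1=A3 downbeat M6
bar 9: v0=D3 v1=D4 downbeat P8
  -> R4 @ bar 2 tick 0 v(0, 1): B2/F3 TT untreated
  -> R7 @ bar 2 tick 2 v(1,): F3->B3 leap 6st
  -> R7 @ bar 3 tick 0 v(1,): B3->F3 leap 6st
  -> R2 @ bar 6 tick 0 v(0, 1): B2/B3 P8 -> A2/E3 P5 similar
  -> R4 @ bar 7 tick 2 v(0, 1): F2/B3 TT untreated
  -> R7 @ bar 7 tick 2 v(1,): F3->B3 leap 6st
  -> R2 @ bar 9 tick 0 v(0, 1): C3/G3 P5 -> D3/D4 P8 similar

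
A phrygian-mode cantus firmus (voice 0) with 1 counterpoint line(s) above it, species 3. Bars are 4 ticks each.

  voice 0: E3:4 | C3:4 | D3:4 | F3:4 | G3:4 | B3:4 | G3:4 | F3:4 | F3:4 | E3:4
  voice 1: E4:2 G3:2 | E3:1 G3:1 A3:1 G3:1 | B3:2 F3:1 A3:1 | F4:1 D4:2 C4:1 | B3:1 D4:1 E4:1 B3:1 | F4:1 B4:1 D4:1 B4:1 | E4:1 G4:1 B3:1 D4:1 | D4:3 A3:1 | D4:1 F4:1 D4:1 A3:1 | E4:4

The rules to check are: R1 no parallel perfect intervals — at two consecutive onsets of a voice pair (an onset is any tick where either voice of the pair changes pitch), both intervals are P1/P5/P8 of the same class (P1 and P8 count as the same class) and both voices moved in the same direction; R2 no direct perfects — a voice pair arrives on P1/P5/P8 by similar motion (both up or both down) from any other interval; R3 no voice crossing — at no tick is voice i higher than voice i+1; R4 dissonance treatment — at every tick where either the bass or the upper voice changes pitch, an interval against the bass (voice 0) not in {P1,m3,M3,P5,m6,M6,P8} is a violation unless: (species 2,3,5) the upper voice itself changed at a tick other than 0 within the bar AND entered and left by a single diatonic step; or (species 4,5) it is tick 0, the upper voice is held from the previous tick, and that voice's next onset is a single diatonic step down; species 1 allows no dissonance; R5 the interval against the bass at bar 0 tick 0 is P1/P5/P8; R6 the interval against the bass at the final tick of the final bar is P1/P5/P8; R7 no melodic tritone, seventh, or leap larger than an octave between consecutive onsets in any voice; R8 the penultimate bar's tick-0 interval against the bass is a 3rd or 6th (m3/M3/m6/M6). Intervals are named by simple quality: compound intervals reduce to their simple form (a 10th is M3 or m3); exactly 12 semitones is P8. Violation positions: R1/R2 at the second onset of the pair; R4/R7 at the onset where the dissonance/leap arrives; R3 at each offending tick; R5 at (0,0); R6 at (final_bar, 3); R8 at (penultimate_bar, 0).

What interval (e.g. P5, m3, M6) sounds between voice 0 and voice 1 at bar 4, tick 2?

voice 0=G3 voice 1=E4 -> M6

M6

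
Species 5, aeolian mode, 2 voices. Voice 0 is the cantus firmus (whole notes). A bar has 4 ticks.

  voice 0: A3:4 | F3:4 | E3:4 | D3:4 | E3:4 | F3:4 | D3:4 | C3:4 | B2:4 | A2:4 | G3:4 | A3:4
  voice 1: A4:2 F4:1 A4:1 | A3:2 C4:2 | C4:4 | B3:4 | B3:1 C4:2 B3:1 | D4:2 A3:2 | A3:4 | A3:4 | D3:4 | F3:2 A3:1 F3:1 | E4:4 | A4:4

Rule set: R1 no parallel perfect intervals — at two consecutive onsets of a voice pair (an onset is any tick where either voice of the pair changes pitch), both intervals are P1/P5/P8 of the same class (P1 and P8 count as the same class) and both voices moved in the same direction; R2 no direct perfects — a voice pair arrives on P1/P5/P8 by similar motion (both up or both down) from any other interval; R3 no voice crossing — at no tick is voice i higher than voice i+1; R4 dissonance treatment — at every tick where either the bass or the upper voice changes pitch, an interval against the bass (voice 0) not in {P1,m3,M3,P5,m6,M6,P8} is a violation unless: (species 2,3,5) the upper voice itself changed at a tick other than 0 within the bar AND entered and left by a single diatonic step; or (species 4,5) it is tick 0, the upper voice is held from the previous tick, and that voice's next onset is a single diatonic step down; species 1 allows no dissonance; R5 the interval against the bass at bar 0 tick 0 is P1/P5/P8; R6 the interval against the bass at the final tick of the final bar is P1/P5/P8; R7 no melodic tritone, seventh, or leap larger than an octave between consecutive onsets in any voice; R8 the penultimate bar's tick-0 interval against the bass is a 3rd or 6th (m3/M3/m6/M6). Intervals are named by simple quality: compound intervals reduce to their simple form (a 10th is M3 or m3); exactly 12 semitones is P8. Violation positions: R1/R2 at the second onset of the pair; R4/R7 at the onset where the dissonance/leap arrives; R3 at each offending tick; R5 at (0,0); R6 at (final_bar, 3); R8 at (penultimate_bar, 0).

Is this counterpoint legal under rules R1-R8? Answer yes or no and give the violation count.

bar 0: v0=A3 v1=A4 (P8)
bar 1: v0=F3 v1=A3 (M3)
bar 2: v0=E3 v1=C4 (m6)
bar 3: v0=D3 v1=B3 (M6)
bar 4: v0=E3 v1=B3 (P5)
bar 5: v0=F3 v1=D4 (M6)
bar 6: v0=D3 v1=A3 (P5)
bar 7: v0=C3 v1=A3 (M6)
bar 8: v0=B2 v1=D3 (m3)
bar 9: v0=A2 v1=F3 (m6)
bar 10: v0=G3 v1=E4 (M6)
bar 11: v0=A3 v1=A4 (P8)
  R7 @ bar10.0: A2->G3 leap 10st
  R7 @ bar10.0: F3->E4 leap 11st
  R2 @ bar11.0: G3/E4 M6 -> A3/A4 P8 similar

No (3 violations)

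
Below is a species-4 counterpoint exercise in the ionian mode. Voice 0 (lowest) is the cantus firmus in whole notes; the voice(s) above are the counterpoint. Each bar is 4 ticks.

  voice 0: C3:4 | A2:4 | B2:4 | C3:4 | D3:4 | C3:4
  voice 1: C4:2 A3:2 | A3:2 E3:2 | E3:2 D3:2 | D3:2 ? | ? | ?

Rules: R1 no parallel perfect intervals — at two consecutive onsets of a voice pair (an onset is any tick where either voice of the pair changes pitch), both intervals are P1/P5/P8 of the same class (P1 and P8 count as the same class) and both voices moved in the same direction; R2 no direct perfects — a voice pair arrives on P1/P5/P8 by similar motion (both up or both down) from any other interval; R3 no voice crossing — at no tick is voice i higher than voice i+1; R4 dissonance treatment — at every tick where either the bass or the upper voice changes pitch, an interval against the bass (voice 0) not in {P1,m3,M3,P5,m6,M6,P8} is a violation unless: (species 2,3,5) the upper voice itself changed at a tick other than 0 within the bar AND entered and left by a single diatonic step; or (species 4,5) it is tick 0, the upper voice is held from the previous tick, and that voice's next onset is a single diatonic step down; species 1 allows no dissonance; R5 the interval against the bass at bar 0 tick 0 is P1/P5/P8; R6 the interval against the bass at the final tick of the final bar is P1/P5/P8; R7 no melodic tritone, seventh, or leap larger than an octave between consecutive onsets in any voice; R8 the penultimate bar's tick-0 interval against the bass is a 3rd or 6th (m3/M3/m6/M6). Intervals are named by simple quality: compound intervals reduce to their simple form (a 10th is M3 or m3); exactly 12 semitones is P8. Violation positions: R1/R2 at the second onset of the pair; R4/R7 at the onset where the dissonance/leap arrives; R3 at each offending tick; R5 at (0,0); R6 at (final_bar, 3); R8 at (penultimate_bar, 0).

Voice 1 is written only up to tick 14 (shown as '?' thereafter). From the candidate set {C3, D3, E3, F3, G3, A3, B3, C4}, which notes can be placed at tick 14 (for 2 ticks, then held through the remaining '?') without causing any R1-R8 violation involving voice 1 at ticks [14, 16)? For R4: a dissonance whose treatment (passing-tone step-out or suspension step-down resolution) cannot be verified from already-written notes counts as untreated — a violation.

{A3, C3, D3, E3, G3}

C3: legal
D3: legal
E3: legal
F3: violates R4
G3: legal
A3: legal
B3: violates R4
C4: violates R7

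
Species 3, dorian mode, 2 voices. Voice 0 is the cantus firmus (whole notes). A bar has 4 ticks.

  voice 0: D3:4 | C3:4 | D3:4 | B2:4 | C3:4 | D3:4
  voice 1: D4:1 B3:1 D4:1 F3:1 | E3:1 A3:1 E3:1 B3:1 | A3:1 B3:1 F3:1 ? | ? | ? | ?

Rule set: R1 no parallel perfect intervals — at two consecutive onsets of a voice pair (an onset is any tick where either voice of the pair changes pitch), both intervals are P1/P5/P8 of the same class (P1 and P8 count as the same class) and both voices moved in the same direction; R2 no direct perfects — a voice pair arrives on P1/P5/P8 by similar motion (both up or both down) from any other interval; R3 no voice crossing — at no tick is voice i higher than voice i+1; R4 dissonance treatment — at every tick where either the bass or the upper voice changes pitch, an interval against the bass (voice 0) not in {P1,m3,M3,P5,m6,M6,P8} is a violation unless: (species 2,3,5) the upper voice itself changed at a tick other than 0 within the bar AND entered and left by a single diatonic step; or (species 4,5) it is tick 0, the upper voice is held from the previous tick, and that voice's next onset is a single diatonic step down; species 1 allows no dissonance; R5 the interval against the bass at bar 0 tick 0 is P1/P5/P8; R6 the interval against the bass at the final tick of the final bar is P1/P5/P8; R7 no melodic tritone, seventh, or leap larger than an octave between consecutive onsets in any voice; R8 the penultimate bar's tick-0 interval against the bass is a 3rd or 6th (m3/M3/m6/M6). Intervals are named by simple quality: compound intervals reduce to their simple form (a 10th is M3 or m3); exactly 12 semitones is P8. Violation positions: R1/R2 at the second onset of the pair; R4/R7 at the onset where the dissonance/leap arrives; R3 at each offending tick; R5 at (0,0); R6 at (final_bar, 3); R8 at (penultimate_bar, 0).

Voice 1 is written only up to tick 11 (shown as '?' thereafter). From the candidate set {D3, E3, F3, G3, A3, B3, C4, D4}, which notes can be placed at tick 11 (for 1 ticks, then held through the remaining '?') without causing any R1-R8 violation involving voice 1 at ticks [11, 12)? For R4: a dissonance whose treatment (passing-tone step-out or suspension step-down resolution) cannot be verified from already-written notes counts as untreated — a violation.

{A3, D3, D4, F3}

D3: legal
E3: violates R4
F3: legal
G3: violates R4
A3: legal
B3: violates R7
C4: violates R4
D4: legal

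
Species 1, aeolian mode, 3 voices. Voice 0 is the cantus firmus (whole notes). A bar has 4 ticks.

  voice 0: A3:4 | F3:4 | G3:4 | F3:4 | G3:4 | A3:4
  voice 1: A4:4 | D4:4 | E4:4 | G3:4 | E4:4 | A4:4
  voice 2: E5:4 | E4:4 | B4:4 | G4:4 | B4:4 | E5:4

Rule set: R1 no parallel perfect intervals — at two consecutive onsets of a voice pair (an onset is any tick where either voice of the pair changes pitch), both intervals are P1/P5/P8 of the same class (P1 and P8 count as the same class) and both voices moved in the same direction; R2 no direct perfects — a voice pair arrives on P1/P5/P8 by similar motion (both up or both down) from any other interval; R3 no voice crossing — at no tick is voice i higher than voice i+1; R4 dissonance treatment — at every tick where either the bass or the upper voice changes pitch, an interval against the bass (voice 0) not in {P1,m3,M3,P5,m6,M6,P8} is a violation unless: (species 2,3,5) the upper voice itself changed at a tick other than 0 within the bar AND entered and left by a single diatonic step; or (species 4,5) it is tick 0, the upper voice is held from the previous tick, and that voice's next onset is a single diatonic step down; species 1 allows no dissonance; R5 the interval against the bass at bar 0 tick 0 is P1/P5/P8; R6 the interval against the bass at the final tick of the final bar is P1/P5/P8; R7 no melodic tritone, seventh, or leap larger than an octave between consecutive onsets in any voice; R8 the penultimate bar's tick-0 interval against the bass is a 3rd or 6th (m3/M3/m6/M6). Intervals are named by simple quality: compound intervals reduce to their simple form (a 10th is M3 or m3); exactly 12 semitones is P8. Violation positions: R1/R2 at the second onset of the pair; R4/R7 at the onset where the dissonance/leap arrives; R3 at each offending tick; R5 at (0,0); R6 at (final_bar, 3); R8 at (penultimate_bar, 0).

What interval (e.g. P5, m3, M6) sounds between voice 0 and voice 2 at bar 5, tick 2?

P5

voice 0=A3 voice 2=E5 -> P5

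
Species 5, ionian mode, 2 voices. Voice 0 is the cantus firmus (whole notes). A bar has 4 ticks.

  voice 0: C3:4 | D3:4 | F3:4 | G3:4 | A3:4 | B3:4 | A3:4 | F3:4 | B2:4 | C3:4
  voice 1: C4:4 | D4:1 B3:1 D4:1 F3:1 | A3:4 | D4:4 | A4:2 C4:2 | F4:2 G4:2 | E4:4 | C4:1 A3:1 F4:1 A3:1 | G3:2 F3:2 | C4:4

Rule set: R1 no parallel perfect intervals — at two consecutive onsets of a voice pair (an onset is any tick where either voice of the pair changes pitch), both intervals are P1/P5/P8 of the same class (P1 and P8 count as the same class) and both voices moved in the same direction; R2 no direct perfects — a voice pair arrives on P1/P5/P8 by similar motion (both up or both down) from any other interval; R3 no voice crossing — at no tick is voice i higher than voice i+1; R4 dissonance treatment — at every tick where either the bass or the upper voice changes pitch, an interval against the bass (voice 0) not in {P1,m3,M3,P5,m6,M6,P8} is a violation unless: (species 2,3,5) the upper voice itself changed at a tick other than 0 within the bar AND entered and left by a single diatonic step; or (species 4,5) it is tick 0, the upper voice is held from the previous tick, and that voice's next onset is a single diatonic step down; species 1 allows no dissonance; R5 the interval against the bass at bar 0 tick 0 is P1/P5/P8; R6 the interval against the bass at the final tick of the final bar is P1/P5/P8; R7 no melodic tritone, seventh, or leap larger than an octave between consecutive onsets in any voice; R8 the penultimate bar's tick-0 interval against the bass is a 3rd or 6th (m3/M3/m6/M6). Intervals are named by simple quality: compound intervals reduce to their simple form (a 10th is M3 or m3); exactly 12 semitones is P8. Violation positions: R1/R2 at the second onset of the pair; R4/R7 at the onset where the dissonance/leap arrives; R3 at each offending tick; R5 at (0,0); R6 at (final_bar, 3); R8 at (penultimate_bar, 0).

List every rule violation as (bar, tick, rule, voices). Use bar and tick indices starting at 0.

bar 0: v0=C3 v1=C4 downbeat P8
bar 1: v0=D3 v1=D4 downbeat P8
bar 2: v0=F3 v1=A3 downbeat M3
bar 3: v0=G3 v1=D4 downbeat P5
bar 4: v0=A3 v1=A4 downbeat P8
bar 5: v0=B3 v1=F4 downbeat TT
bar 6: v0=A3 v1=E4 downbeat P5
bar 7: v0=F3 v1=C4 downbeat P5
bar 8: v0=B2 v1=G3 downbeat m6
bar 9: v0=C3 v1=C4 downbeat P8
  -> R1 @ bar 1 tick 0 v(0, 1): C3/C4 P8 -> D3/D4 P8 similar
  -> R2 @ bar 3 tick 0 v(0, 1): F3/A3 M3 -> G3/D4 P5 similar
  -> R2 @ bar 4 tick 0 v(0, 1): G3/D4 P5 -> A3/A4 P8 similar
  -> R4 @ bar 5 tick 0 v(0, 1): B3/F4 TT untreated
  -> R2 @ bar 6 tick 0 v(0, 1): B3/G4 m6 -> A3/E4 P5 similar
  -> R1 @ bar 7 tick 0 v(0, 1): A3/E4 P5 -> F3/C4 P5 similar
  -> R7 @ bar 8 tick 0 v(0,): F3->B2 leap 6st
  -> R4 @ bar 8 tick 2 v(0, 1): B2/F3 TT untreated
  -> R2 @ bar 9 tick 0 v(0, 1): B2/F3 TT -> C3/C4 P8 similar

(1, 0, R1, (0, 1))
(3, 0, R2, (0, 1))
(4, 0, R2, (0, 1))
(5, 0, R4, (0, 1))
(6, 0, R2, (0, 1))
(7, 0, R1, (0, 1))
(8, 0, R7, (0,))
(8, 2, R4, (0, 1))
(9, 0, R2, (0, 1))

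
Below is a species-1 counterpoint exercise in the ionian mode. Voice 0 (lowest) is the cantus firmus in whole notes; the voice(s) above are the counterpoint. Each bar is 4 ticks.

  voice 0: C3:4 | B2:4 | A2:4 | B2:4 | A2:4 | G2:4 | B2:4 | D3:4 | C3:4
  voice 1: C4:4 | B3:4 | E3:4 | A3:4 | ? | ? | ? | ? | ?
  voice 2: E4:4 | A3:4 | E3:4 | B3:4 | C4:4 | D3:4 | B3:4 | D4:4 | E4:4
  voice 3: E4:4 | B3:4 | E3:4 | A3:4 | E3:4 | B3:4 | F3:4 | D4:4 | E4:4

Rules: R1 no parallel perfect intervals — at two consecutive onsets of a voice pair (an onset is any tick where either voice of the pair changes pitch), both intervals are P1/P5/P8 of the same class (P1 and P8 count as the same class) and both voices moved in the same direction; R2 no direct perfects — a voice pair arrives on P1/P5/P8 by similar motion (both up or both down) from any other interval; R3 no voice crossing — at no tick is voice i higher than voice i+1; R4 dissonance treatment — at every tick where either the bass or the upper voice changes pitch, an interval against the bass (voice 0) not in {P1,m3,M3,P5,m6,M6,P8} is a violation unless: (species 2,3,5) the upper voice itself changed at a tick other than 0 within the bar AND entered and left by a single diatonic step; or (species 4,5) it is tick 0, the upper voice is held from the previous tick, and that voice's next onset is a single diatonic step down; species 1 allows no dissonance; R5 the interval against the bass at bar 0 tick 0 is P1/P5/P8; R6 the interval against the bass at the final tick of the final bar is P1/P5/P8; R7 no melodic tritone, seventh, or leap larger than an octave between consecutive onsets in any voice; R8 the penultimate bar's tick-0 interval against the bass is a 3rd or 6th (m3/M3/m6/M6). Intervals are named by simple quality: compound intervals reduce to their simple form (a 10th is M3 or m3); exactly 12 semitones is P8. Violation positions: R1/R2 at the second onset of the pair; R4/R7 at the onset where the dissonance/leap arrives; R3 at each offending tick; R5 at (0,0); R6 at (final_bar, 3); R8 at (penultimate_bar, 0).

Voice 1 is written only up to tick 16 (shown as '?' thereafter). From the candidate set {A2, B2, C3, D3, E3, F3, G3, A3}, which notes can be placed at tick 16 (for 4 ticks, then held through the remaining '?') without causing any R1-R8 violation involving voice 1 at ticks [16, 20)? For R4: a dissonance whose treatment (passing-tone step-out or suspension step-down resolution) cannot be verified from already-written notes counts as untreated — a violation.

{A3, C3, F3}

A2: violates R2
B2: violates R4,R7
C3: legal
D3: violates R4
E3: violates R1,R2
F3: legal
G3: violates R4
A3: legal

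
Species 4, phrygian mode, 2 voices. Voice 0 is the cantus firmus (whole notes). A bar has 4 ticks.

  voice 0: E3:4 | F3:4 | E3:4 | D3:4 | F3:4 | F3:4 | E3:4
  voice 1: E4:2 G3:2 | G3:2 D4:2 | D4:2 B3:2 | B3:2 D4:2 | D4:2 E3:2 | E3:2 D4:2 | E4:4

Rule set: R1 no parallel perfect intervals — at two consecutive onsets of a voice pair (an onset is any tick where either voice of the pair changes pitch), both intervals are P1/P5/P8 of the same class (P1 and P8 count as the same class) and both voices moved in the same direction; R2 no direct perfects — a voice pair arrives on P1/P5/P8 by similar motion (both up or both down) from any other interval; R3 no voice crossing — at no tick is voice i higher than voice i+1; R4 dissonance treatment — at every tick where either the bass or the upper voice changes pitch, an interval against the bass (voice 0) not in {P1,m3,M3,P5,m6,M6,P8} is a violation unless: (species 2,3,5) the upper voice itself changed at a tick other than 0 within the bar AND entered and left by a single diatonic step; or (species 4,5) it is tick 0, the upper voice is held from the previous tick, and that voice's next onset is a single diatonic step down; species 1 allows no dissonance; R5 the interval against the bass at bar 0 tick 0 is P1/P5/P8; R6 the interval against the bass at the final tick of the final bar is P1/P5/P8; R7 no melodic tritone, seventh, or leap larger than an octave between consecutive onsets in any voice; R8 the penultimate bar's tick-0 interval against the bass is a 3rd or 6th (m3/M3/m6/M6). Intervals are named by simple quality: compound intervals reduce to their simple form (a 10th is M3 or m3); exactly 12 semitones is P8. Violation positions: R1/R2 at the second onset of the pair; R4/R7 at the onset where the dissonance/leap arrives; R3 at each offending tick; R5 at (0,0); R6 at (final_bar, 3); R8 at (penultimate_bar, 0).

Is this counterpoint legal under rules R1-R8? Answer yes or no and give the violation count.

No (10 violations)

bar 0: v0=E3 v1=E4 (P8)
bar 1: v0=F3 v1=G3 (M2)
bar 2: v0=E3 v1=D4 (m7)
bar 3: v0=D3 v1=B3 (M6)
bar 4: v0=F3 v1=D4 (M6)
bar 5: v0=F3 v1=E3 (m2)
bar 6: v0=E3 v1=E4 (P8)
  R4 @ bar1.0: F3/G3 M2 untreated
  R4 @ bar2.0: E3/D4 m7 untreated
  R3 @ bar4.2: F3 above E3
  R4 @ bar4.2: F3/E3 m2 untreated
  R7 @ bar4.2: D4->E3 leap 10st
  R3 @ bar4.3: F3 above E3
  R3 @ bar5.0: F3 above E3
  R8 @ bar5.0: penult m2 not 3rd/6th
  R3 @ bar5.1: F3 above E3
  R7 @ bar5.2: E3->D4 leap 10st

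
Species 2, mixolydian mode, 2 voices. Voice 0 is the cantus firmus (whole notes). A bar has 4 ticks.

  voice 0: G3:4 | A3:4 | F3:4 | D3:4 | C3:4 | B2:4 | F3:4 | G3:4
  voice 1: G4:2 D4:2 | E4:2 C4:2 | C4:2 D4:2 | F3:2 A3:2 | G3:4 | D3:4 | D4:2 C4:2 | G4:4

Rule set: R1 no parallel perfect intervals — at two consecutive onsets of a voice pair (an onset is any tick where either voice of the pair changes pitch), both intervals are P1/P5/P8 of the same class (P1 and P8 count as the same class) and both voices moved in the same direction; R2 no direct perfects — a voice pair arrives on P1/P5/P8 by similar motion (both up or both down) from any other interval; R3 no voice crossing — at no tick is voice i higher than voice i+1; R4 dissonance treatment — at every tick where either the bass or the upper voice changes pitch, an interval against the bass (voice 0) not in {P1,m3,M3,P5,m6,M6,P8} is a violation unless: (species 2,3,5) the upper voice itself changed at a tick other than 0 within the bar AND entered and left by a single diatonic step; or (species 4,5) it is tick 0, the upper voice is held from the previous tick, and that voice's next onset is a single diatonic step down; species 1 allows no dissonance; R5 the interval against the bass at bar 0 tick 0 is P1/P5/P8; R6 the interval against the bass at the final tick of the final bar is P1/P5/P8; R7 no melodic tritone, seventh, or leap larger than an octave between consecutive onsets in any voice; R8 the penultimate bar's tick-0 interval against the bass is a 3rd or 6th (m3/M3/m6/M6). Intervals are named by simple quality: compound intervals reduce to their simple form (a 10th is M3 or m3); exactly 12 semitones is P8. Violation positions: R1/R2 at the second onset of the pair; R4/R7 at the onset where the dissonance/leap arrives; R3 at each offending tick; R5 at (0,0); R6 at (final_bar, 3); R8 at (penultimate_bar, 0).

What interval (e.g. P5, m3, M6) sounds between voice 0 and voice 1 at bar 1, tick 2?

m3

voice 0=A3 voice 1=C4 -> m3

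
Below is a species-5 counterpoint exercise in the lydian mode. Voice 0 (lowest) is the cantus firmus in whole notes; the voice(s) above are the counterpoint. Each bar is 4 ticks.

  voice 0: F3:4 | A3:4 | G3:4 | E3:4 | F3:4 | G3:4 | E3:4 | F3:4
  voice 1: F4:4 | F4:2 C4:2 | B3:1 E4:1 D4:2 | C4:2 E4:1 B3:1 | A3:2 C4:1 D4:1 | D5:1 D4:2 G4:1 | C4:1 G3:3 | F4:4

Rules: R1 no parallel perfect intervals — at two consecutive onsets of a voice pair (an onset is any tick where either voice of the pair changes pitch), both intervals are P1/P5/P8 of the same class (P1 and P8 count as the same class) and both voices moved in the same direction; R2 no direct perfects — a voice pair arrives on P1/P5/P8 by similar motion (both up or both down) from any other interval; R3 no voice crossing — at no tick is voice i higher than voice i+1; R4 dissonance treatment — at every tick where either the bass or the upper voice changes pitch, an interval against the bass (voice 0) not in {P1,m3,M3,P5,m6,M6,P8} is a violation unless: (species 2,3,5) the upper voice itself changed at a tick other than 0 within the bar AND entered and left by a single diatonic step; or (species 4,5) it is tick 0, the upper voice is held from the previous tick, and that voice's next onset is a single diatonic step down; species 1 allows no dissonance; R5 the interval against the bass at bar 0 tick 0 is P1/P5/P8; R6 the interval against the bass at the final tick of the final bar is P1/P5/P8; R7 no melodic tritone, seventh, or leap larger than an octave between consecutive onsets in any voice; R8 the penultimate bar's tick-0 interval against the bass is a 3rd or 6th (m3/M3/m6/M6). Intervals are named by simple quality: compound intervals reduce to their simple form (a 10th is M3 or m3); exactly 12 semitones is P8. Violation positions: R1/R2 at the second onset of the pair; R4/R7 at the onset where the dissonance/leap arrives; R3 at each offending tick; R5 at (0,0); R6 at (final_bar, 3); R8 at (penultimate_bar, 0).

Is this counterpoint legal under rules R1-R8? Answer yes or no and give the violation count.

bar 0: v0=F3 v1=F4 (P8)
bar 1: v0=A3 v1=F4 (m6)
bar 2: v0=G3 v1=B3 (M3)
bar 3: v0=E3 v1=C4 (m6)
bar 4: v0=F3 v1=A3 (M3)
bar 5: v0=G3 v1=D5 (P5)
bar 6: v0=E3 v1=C4 (m6)
bar 7: v0=F3 v1=F4 (P8)
  R2 @ bar5.0: F3/D4 M6 -> G3/D5 P5 similar
  R2 @ bar7.0: E3/G3 m3 -> F3/F4 P8 similar
  R7 @ bar7.0: G3->F4 leap 10st

No (3 violations)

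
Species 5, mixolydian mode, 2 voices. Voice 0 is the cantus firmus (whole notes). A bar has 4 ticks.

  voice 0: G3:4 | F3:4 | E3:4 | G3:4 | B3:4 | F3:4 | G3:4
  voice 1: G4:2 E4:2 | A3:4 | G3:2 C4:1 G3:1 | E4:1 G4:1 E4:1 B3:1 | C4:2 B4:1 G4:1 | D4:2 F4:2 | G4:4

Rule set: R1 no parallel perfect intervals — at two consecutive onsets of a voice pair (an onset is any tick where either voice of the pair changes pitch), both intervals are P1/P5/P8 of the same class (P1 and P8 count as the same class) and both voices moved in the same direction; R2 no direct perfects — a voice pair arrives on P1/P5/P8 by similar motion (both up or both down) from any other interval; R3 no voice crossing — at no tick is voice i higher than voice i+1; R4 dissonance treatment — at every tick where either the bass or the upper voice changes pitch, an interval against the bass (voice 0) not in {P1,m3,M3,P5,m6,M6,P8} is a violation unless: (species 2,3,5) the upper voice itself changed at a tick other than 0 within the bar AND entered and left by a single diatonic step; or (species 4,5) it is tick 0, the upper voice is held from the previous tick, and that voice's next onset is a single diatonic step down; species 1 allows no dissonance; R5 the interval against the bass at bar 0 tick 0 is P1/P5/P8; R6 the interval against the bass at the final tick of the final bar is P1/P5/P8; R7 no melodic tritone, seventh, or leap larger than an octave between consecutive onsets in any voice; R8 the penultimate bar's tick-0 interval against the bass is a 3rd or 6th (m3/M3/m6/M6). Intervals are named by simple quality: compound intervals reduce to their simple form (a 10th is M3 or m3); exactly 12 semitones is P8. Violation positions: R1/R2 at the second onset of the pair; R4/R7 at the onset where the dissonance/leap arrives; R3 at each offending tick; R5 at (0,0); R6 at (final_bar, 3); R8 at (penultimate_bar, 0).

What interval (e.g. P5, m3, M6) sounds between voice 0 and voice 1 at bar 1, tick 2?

voice 0=F3 voice 1=A3 -> M3

M3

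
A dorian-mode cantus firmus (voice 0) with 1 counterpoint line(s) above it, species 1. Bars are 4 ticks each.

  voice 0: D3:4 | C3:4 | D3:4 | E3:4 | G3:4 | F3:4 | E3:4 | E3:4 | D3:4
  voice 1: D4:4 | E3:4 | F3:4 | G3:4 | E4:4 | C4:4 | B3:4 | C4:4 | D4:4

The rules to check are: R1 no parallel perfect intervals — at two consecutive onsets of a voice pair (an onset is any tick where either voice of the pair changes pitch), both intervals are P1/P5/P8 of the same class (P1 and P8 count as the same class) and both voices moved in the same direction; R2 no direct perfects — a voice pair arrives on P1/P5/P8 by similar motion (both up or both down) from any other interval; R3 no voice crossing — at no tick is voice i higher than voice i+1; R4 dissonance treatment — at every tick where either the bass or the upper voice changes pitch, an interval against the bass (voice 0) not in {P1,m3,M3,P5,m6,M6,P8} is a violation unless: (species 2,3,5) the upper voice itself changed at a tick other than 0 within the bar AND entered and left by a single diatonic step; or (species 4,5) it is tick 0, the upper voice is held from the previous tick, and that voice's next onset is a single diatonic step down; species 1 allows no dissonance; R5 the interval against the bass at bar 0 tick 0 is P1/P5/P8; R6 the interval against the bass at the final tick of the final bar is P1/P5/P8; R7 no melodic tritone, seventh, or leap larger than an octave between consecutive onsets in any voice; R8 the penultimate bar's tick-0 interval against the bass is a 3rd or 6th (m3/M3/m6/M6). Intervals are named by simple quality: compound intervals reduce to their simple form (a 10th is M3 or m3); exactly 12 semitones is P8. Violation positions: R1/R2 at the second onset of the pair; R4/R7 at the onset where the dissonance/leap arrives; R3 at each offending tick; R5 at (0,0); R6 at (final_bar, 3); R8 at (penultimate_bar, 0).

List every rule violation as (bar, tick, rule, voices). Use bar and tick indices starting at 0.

(1, 0, R7, (1,))
(5, 0, R2, (0, 1))
(6, 0, R1, (0, 1))

bar 0: v0=D3 v1=D4 downbeat P8
bar 1: v0=C3 v1=E3 downbeat M3
bar 2: v0=D3 v1=F3 downbeat m3
bar 3: v0=E3 v1=G3 downbeat m3
bar 4: v0=G3 v1=E4 downbeat M6
bar 5: v0=F3 v1=C4 downbeat P5
bar 6: v0=E3 v1=B3 downbeat P5
bar 7: v0=E3 v1=C4 downbeat m6
bar 8: v0=D3 v1=D4 downbeat P8
  -> R7 @ bar 1 tick 0 v(1,): D4->E3 leap 10st
  -> R2 @ bar 5 tick 0 v(0, 1): G3/E4 M6 -> F3/C4 P5 similar
  -> R1 @ bar 6 tick 0 v(0, 1): F3/C4 P5 -> E3/B3 P5 similar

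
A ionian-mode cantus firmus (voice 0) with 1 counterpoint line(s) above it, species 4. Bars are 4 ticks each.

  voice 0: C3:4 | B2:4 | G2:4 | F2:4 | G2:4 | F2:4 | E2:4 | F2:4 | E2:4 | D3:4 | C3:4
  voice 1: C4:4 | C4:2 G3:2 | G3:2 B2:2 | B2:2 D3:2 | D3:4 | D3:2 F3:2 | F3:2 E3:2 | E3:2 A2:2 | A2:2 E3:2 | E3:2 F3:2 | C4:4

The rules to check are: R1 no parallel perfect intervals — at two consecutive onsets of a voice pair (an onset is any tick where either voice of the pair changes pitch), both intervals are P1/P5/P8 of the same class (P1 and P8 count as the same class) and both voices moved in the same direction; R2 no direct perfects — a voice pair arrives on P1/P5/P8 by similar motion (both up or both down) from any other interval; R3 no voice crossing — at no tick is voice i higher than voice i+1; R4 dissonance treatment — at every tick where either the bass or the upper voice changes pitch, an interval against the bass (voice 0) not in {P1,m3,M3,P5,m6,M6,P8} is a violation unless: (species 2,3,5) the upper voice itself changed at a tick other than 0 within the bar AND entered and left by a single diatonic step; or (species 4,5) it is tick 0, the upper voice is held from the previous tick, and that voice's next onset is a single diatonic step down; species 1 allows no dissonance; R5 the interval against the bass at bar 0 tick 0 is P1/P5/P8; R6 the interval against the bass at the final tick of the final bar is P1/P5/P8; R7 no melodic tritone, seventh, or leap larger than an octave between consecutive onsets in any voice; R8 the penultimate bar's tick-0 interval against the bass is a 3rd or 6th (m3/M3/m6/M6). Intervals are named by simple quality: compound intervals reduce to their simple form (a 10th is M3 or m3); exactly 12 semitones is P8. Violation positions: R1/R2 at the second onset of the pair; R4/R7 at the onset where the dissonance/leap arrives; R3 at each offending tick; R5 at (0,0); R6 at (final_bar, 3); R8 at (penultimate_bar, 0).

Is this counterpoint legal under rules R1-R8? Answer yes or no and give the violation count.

No (7 violations)

bar 0: v0=C3 v1=C4 (P8)
bar 1: v0=B2 v1=C4 (m2)
bar 2: v0=G2 v1=G3 (P8)
bar 3: v0=F2 v1=B2 (TT)
bar 4: v0=G2 v1=D3 (P5)
bar 5: v0=F2 v1=D3 (M6)
bar 6: v0=E2 v1=F3 (m2)
bar 7: v0=F2 v1=E3 (M7)
bar 8: v0=E2 v1=A2 (P4)
bar 9: v0=D3 v1=E3 (M2)
bar 10: v0=C3 v1=C4 (P8)
  R4 @ bar1.0: B2/C4 m2 untreated
  R4 @ bar3.0: F2/B2 TT untreated
  R4 @ bar7.0: F2/E3 M7 untreated
  R4 @ bar8.0: E2/A2 P4 untreated
  R4 @ bar9.0: D3/E3 M2 untreated
  R7 @ bar9.0: E2->D3 leap 10st
  R8 @ bar9.0: penult M2 not 3rd/6th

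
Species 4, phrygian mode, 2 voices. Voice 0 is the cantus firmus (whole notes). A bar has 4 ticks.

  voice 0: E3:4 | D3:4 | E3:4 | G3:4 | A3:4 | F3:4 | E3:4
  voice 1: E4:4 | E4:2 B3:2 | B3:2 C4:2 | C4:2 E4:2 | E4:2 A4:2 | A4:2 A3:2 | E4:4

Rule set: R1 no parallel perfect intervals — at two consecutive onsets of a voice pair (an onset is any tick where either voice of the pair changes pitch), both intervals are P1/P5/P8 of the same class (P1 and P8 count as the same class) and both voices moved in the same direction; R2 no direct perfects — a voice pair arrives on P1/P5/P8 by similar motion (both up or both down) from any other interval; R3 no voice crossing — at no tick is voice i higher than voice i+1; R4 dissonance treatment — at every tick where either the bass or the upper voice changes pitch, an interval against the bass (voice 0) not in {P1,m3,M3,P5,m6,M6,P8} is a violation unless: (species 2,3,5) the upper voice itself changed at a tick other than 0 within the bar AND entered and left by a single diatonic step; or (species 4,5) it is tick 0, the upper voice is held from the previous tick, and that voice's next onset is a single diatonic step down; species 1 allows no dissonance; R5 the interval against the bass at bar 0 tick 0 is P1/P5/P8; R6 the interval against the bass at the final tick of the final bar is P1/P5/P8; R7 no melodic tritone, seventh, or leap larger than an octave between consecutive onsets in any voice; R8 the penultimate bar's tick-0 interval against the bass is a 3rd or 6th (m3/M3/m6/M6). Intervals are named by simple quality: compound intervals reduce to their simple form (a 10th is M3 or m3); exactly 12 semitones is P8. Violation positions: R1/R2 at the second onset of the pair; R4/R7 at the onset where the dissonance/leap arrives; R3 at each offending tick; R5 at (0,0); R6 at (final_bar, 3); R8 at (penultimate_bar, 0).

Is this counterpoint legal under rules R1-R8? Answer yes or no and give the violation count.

No (2 violations)

bar 0: v0=E3 v1=E4 (P8)
bar 1: v0=D3 v1=E4 (M2)
bar 2: v0=E3 v1=B3 (P5)
bar 3: v0=G3 v1=C4 (P4)
bar 4: v0=A3 v1=E4 (P5)
bar 5: v0=F3 v1=A4 (M3)
bar 6: v0=E3 v1=E4 (P8)
  R4 @ bar1.0: D3/E4 M2 untreated
  R4 @ bar3.0: G3/C4 P4 untreated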